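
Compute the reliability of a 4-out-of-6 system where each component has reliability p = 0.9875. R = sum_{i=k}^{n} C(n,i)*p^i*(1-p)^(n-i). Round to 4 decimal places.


k = 4, n = 6, p = 0.9875
i=4: C(6,4)=15 * 0.9875^4 * 0.0125^2 = 0.0022
i=5: C(6,5)=6 * 0.9875^5 * 0.0125^1 = 0.0704
i=6: C(6,6)=1 * 0.9875^6 * 0.0125^0 = 0.9273
R = sum of terms = 1.0

1.0


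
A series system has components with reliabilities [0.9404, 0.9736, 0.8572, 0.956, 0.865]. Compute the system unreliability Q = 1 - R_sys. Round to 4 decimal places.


Components: [0.9404, 0.9736, 0.8572, 0.956, 0.865]
After component 1: product = 0.9404
After component 2: product = 0.9156
After component 3: product = 0.7848
After component 4: product = 0.7503
After component 5: product = 0.649
R_sys = 0.649
Q = 1 - 0.649 = 0.351

0.351


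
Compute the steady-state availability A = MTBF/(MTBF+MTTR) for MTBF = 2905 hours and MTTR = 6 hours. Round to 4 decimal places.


MTBF = 2905
MTTR = 6
MTBF + MTTR = 2911
A = 2905 / 2911
A = 0.9979

0.9979


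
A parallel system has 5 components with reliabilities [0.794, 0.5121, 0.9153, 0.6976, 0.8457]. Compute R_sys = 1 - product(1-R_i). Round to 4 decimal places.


Components: [0.794, 0.5121, 0.9153, 0.6976, 0.8457]
(1 - 0.794) = 0.206, running product = 0.206
(1 - 0.5121) = 0.4879, running product = 0.1005
(1 - 0.9153) = 0.0847, running product = 0.0085
(1 - 0.6976) = 0.3024, running product = 0.0026
(1 - 0.8457) = 0.1543, running product = 0.0004
Product of (1-R_i) = 0.0004
R_sys = 1 - 0.0004 = 0.9996

0.9996


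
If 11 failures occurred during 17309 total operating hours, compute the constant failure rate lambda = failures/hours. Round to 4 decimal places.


failures = 11
total_hours = 17309
lambda = 11 / 17309
lambda = 0.0006

0.0006


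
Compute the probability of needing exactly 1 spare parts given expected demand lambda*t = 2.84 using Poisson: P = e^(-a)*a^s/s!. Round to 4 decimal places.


a = 2.84, s = 1
e^(-a) = e^(-2.84) = 0.0584
a^s = 2.84^1 = 2.84
s! = 1
P = 0.0584 * 2.84 / 1
P = 0.1659

0.1659


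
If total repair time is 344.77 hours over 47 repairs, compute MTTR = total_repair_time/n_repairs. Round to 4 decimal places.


total_repair_time = 344.77
n_repairs = 47
MTTR = 344.77 / 47
MTTR = 7.3355

7.3355


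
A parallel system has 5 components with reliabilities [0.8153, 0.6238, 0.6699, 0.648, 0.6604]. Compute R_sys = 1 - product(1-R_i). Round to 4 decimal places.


Components: [0.8153, 0.6238, 0.6699, 0.648, 0.6604]
(1 - 0.8153) = 0.1847, running product = 0.1847
(1 - 0.6238) = 0.3762, running product = 0.0695
(1 - 0.6699) = 0.3301, running product = 0.0229
(1 - 0.648) = 0.352, running product = 0.0081
(1 - 0.6604) = 0.3396, running product = 0.0027
Product of (1-R_i) = 0.0027
R_sys = 1 - 0.0027 = 0.9973

0.9973


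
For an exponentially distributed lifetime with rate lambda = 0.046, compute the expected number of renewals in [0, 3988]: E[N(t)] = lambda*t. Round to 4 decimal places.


lambda = 0.046
t = 3988
E[N(t)] = lambda * t
E[N(t)] = 0.046 * 3988
E[N(t)] = 183.448

183.448


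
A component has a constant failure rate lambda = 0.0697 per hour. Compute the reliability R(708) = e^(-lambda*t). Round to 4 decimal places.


lambda = 0.0697
t = 708
lambda * t = 49.3476
R(t) = e^(-49.3476)
R(t) = 0.0

0.0


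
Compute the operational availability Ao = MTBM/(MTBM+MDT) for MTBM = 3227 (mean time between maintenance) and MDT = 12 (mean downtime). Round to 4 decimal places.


MTBM = 3227
MDT = 12
MTBM + MDT = 3239
Ao = 3227 / 3239
Ao = 0.9963

0.9963


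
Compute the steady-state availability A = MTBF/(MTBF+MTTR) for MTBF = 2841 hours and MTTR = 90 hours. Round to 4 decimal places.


MTBF = 2841
MTTR = 90
MTBF + MTTR = 2931
A = 2841 / 2931
A = 0.9693

0.9693


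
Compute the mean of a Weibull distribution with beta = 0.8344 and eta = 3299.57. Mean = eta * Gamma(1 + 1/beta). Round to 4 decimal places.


beta = 0.8344, eta = 3299.57
1/beta = 1.1985
1 + 1/beta = 2.1985
Gamma(2.1985) = 1.1009
Mean = 3299.57 * 1.1009
Mean = 3632.4427

3632.4427


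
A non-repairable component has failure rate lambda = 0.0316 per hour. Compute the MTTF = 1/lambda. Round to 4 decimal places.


lambda = 0.0316
MTTF = 1 / 0.0316
MTTF = 31.6456

31.6456


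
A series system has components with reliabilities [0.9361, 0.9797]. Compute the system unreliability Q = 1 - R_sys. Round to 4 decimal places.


Components: [0.9361, 0.9797]
After component 1: product = 0.9361
After component 2: product = 0.9171
R_sys = 0.9171
Q = 1 - 0.9171 = 0.0829

0.0829


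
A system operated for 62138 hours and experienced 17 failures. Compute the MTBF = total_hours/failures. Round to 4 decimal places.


total_hours = 62138
failures = 17
MTBF = 62138 / 17
MTBF = 3655.1765

3655.1765


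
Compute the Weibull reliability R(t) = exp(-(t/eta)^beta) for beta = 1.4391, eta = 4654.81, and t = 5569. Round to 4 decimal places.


beta = 1.4391, eta = 4654.81, t = 5569
t/eta = 5569 / 4654.81 = 1.1964
(t/eta)^beta = 1.1964^1.4391 = 1.2944
R(t) = exp(-1.2944)
R(t) = 0.2741

0.2741


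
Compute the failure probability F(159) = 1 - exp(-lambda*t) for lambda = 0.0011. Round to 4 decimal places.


lambda = 0.0011, t = 159
lambda * t = 0.1749
exp(-0.1749) = 0.8395
F(t) = 1 - 0.8395
F(t) = 0.1605

0.1605


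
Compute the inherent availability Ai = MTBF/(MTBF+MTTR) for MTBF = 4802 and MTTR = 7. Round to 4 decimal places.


MTBF = 4802
MTTR = 7
MTBF + MTTR = 4809
Ai = 4802 / 4809
Ai = 0.9985

0.9985


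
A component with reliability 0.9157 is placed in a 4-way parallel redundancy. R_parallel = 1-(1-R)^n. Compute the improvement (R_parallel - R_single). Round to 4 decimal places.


R_single = 0.9157, n = 4
1 - R_single = 0.0843
(1 - R_single)^n = 0.0843^4 = 0.0001
R_parallel = 1 - 0.0001 = 0.9999
Improvement = 0.9999 - 0.9157
Improvement = 0.0842

0.0842


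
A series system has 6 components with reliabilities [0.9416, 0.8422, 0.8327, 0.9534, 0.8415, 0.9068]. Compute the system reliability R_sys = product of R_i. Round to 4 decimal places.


Components: [0.9416, 0.8422, 0.8327, 0.9534, 0.8415, 0.9068]
After component 1 (R=0.9416): product = 0.9416
After component 2 (R=0.8422): product = 0.793
After component 3 (R=0.8327): product = 0.6603
After component 4 (R=0.9534): product = 0.6296
After component 5 (R=0.8415): product = 0.5298
After component 6 (R=0.9068): product = 0.4804
R_sys = 0.4804

0.4804


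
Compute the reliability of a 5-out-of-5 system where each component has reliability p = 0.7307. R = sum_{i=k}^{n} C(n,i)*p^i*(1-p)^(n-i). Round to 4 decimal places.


k = 5, n = 5, p = 0.7307
i=5: C(5,5)=1 * 0.7307^5 * 0.2693^0 = 0.2083
R = sum of terms = 0.2083

0.2083


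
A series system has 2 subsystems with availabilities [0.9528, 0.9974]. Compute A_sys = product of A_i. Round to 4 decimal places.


Subsystems: [0.9528, 0.9974]
After subsystem 1 (A=0.9528): product = 0.9528
After subsystem 2 (A=0.9974): product = 0.9503
A_sys = 0.9503

0.9503


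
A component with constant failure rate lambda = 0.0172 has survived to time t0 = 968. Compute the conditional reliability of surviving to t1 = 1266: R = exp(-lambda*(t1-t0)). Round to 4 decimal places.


lambda = 0.0172
t0 = 968, t1 = 1266
t1 - t0 = 298
lambda * (t1-t0) = 0.0172 * 298 = 5.1256
R = exp(-5.1256)
R = 0.0059

0.0059


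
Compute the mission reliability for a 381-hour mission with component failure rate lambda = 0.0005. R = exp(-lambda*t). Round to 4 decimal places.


lambda = 0.0005
mission_time = 381
lambda * t = 0.0005 * 381 = 0.1905
R = exp(-0.1905)
R = 0.8265

0.8265


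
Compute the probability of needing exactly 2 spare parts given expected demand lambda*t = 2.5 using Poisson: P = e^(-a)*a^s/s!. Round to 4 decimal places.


a = 2.5, s = 2
e^(-a) = e^(-2.5) = 0.0821
a^s = 2.5^2 = 6.25
s! = 2
P = 0.0821 * 6.25 / 2
P = 0.2565

0.2565


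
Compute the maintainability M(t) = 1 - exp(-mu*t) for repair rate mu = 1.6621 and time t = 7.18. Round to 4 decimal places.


mu = 1.6621, t = 7.18
mu * t = 1.6621 * 7.18 = 11.9339
exp(-11.9339) = 0.0
M(t) = 1 - 0.0
M(t) = 1.0

1.0


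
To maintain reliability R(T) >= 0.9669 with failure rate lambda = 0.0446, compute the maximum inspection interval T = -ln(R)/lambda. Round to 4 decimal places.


R_target = 0.9669
lambda = 0.0446
-ln(0.9669) = 0.0337
T = 0.0337 / 0.0446
T = 0.7547

0.7547


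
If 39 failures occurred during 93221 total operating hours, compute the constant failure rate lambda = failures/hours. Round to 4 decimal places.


failures = 39
total_hours = 93221
lambda = 39 / 93221
lambda = 0.0004

0.0004


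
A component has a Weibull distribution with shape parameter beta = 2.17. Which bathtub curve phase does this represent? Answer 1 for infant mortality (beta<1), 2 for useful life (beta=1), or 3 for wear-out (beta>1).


beta = 2.17
Compare beta to 1:
beta < 1 => infant mortality (phase 1)
beta = 1 => useful life (phase 2)
beta > 1 => wear-out (phase 3)
Since beta = 2.17, this is wear-out (increasing failure rate)
Phase = 3

3


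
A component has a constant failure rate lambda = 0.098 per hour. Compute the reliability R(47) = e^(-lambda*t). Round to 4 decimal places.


lambda = 0.098
t = 47
lambda * t = 4.606
R(t) = e^(-4.606)
R(t) = 0.01

0.01


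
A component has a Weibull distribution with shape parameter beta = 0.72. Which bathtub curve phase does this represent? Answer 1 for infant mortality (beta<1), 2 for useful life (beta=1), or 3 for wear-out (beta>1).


beta = 0.72
Compare beta to 1:
beta < 1 => infant mortality (phase 1)
beta = 1 => useful life (phase 2)
beta > 1 => wear-out (phase 3)
Since beta = 0.72, this is infant mortality (decreasing failure rate)
Phase = 1

1


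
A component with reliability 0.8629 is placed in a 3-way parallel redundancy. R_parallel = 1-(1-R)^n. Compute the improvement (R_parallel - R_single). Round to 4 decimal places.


R_single = 0.8629, n = 3
1 - R_single = 0.1371
(1 - R_single)^n = 0.1371^3 = 0.0026
R_parallel = 1 - 0.0026 = 0.9974
Improvement = 0.9974 - 0.8629
Improvement = 0.1345

0.1345


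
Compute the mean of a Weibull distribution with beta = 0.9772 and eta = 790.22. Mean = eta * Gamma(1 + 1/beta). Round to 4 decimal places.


beta = 0.9772, eta = 790.22
1/beta = 1.0233
1 + 1/beta = 2.0233
Gamma(2.0233) = 1.0101
Mean = 790.22 * 1.0101
Mean = 798.193

798.193


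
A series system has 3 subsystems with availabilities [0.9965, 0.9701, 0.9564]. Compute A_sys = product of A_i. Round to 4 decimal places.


Subsystems: [0.9965, 0.9701, 0.9564]
After subsystem 1 (A=0.9965): product = 0.9965
After subsystem 2 (A=0.9701): product = 0.9667
After subsystem 3 (A=0.9564): product = 0.9246
A_sys = 0.9246

0.9246


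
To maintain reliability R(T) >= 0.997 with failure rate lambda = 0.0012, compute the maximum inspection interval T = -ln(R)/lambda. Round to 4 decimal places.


R_target = 0.997
lambda = 0.0012
-ln(0.997) = 0.003
T = 0.003 / 0.0012
T = 2.5038

2.5038


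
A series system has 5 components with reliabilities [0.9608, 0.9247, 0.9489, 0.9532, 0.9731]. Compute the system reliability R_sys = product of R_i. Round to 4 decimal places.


Components: [0.9608, 0.9247, 0.9489, 0.9532, 0.9731]
After component 1 (R=0.9608): product = 0.9608
After component 2 (R=0.9247): product = 0.8885
After component 3 (R=0.9489): product = 0.8431
After component 4 (R=0.9532): product = 0.8036
After component 5 (R=0.9731): product = 0.782
R_sys = 0.782

0.782


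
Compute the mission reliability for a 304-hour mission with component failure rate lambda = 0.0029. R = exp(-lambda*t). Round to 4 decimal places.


lambda = 0.0029
mission_time = 304
lambda * t = 0.0029 * 304 = 0.8816
R = exp(-0.8816)
R = 0.4141

0.4141


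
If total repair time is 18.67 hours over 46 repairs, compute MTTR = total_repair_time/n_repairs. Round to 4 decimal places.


total_repair_time = 18.67
n_repairs = 46
MTTR = 18.67 / 46
MTTR = 0.4059

0.4059


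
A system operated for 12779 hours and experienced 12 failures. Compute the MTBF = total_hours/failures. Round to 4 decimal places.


total_hours = 12779
failures = 12
MTBF = 12779 / 12
MTBF = 1064.9167

1064.9167


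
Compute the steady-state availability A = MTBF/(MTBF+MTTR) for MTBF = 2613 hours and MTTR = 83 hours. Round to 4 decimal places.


MTBF = 2613
MTTR = 83
MTBF + MTTR = 2696
A = 2613 / 2696
A = 0.9692

0.9692


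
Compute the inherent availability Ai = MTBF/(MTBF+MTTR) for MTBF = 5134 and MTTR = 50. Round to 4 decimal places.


MTBF = 5134
MTTR = 50
MTBF + MTTR = 5184
Ai = 5134 / 5184
Ai = 0.9904

0.9904


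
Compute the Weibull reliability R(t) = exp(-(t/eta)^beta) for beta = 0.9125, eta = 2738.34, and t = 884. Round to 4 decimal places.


beta = 0.9125, eta = 2738.34, t = 884
t/eta = 884 / 2738.34 = 0.3228
(t/eta)^beta = 0.3228^0.9125 = 0.3564
R(t) = exp(-0.3564)
R(t) = 0.7002

0.7002


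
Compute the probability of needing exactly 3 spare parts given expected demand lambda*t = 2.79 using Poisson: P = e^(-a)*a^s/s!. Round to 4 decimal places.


a = 2.79, s = 3
e^(-a) = e^(-2.79) = 0.0614
a^s = 2.79^3 = 21.7176
s! = 6
P = 0.0614 * 21.7176 / 6
P = 0.2223

0.2223


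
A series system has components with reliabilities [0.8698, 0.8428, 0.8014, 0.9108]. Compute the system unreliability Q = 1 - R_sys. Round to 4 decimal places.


Components: [0.8698, 0.8428, 0.8014, 0.9108]
After component 1: product = 0.8698
After component 2: product = 0.7331
After component 3: product = 0.5875
After component 4: product = 0.5351
R_sys = 0.5351
Q = 1 - 0.5351 = 0.4649

0.4649


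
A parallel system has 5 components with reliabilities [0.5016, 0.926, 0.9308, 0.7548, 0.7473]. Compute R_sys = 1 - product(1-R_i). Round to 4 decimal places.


Components: [0.5016, 0.926, 0.9308, 0.7548, 0.7473]
(1 - 0.5016) = 0.4984, running product = 0.4984
(1 - 0.926) = 0.074, running product = 0.0369
(1 - 0.9308) = 0.0692, running product = 0.0026
(1 - 0.7548) = 0.2452, running product = 0.0006
(1 - 0.7473) = 0.2527, running product = 0.0002
Product of (1-R_i) = 0.0002
R_sys = 1 - 0.0002 = 0.9998

0.9998


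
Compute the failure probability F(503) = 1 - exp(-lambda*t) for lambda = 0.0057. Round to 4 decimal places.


lambda = 0.0057, t = 503
lambda * t = 2.8671
exp(-2.8671) = 0.0569
F(t) = 1 - 0.0569
F(t) = 0.9431

0.9431


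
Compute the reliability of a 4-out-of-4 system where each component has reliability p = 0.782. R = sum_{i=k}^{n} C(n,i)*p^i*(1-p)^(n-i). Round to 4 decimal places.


k = 4, n = 4, p = 0.782
i=4: C(4,4)=1 * 0.782^4 * 0.218^0 = 0.374
R = sum of terms = 0.374

0.374


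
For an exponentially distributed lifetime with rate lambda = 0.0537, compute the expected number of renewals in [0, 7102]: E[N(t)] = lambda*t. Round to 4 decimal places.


lambda = 0.0537
t = 7102
E[N(t)] = lambda * t
E[N(t)] = 0.0537 * 7102
E[N(t)] = 381.3774

381.3774


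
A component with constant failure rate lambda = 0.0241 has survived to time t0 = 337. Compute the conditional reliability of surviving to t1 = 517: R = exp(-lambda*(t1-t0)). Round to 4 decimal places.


lambda = 0.0241
t0 = 337, t1 = 517
t1 - t0 = 180
lambda * (t1-t0) = 0.0241 * 180 = 4.338
R = exp(-4.338)
R = 0.0131

0.0131


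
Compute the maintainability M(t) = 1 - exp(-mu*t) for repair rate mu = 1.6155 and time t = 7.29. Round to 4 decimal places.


mu = 1.6155, t = 7.29
mu * t = 1.6155 * 7.29 = 11.777
exp(-11.777) = 0.0
M(t) = 1 - 0.0
M(t) = 1.0

1.0


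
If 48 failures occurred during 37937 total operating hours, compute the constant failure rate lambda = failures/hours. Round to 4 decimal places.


failures = 48
total_hours = 37937
lambda = 48 / 37937
lambda = 0.0013

0.0013


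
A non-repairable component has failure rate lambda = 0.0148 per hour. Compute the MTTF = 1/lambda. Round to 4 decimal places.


lambda = 0.0148
MTTF = 1 / 0.0148
MTTF = 67.5676

67.5676


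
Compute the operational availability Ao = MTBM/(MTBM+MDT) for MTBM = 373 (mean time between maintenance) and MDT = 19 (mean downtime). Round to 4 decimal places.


MTBM = 373
MDT = 19
MTBM + MDT = 392
Ao = 373 / 392
Ao = 0.9515

0.9515


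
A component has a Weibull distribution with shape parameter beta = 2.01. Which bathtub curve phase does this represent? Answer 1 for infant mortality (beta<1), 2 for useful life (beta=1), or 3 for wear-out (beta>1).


beta = 2.01
Compare beta to 1:
beta < 1 => infant mortality (phase 1)
beta = 1 => useful life (phase 2)
beta > 1 => wear-out (phase 3)
Since beta = 2.01, this is wear-out (increasing failure rate)
Phase = 3

3


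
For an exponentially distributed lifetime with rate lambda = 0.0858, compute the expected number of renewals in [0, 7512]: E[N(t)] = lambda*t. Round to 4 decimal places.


lambda = 0.0858
t = 7512
E[N(t)] = lambda * t
E[N(t)] = 0.0858 * 7512
E[N(t)] = 644.5296

644.5296


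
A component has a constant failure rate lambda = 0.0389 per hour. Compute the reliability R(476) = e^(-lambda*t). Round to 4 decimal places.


lambda = 0.0389
t = 476
lambda * t = 18.5164
R(t) = e^(-18.5164)
R(t) = 0.0

0.0


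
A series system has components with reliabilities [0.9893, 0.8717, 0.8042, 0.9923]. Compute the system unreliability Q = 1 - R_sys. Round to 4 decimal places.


Components: [0.9893, 0.8717, 0.8042, 0.9923]
After component 1: product = 0.9893
After component 2: product = 0.8624
After component 3: product = 0.6935
After component 4: product = 0.6882
R_sys = 0.6882
Q = 1 - 0.6882 = 0.3118

0.3118


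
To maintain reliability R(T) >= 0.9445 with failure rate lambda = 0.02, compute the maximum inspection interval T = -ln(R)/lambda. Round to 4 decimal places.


R_target = 0.9445
lambda = 0.02
-ln(0.9445) = 0.0571
T = 0.0571 / 0.02
T = 2.855

2.855


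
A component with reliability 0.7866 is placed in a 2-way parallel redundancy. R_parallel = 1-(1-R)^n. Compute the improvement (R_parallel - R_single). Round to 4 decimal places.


R_single = 0.7866, n = 2
1 - R_single = 0.2134
(1 - R_single)^n = 0.2134^2 = 0.0455
R_parallel = 1 - 0.0455 = 0.9545
Improvement = 0.9545 - 0.7866
Improvement = 0.1679

0.1679


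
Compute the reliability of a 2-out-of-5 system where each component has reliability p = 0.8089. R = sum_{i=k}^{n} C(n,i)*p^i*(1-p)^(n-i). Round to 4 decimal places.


k = 2, n = 5, p = 0.8089
i=2: C(5,2)=10 * 0.8089^2 * 0.1911^3 = 0.0457
i=3: C(5,3)=10 * 0.8089^3 * 0.1911^2 = 0.1933
i=4: C(5,4)=5 * 0.8089^4 * 0.1911^1 = 0.4091
i=5: C(5,5)=1 * 0.8089^5 * 0.1911^0 = 0.3463
R = sum of terms = 0.9944

0.9944


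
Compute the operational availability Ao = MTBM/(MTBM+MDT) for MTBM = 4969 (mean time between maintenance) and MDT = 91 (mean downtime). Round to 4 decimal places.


MTBM = 4969
MDT = 91
MTBM + MDT = 5060
Ao = 4969 / 5060
Ao = 0.982

0.982


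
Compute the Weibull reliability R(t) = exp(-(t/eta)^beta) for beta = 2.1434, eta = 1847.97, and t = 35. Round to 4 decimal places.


beta = 2.1434, eta = 1847.97, t = 35
t/eta = 35 / 1847.97 = 0.0189
(t/eta)^beta = 0.0189^2.1434 = 0.0002
R(t) = exp(-0.0002)
R(t) = 0.9998

0.9998


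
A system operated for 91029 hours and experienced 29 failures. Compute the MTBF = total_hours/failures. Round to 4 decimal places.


total_hours = 91029
failures = 29
MTBF = 91029 / 29
MTBF = 3138.931

3138.931


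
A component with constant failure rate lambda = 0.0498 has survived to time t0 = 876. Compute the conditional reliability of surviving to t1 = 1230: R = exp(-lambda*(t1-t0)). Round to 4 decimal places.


lambda = 0.0498
t0 = 876, t1 = 1230
t1 - t0 = 354
lambda * (t1-t0) = 0.0498 * 354 = 17.6292
R = exp(-17.6292)
R = 0.0

0.0


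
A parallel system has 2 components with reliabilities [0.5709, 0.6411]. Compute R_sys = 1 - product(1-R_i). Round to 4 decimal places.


Components: [0.5709, 0.6411]
(1 - 0.5709) = 0.4291, running product = 0.4291
(1 - 0.6411) = 0.3589, running product = 0.154
Product of (1-R_i) = 0.154
R_sys = 1 - 0.154 = 0.846

0.846


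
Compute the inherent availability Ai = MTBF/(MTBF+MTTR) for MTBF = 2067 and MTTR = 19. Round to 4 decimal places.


MTBF = 2067
MTTR = 19
MTBF + MTTR = 2086
Ai = 2067 / 2086
Ai = 0.9909

0.9909


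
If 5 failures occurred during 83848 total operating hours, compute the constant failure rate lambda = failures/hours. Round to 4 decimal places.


failures = 5
total_hours = 83848
lambda = 5 / 83848
lambda = 0.0001

0.0001


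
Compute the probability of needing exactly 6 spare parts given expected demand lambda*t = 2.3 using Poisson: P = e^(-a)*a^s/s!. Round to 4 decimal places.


a = 2.3, s = 6
e^(-a) = e^(-2.3) = 0.1003
a^s = 2.3^6 = 148.0359
s! = 720
P = 0.1003 * 148.0359 / 720
P = 0.0206

0.0206


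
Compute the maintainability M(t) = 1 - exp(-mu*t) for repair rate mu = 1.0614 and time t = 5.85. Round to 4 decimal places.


mu = 1.0614, t = 5.85
mu * t = 1.0614 * 5.85 = 6.2092
exp(-6.2092) = 0.002
M(t) = 1 - 0.002
M(t) = 0.998

0.998


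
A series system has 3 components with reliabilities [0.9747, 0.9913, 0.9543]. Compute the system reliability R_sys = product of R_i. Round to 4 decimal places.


Components: [0.9747, 0.9913, 0.9543]
After component 1 (R=0.9747): product = 0.9747
After component 2 (R=0.9913): product = 0.9662
After component 3 (R=0.9543): product = 0.9221
R_sys = 0.9221

0.9221


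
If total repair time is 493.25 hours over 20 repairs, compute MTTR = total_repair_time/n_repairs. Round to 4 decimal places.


total_repair_time = 493.25
n_repairs = 20
MTTR = 493.25 / 20
MTTR = 24.6625

24.6625


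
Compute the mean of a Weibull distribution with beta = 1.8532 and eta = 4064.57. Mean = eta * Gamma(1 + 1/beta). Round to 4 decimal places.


beta = 1.8532, eta = 4064.57
1/beta = 0.5396
1 + 1/beta = 1.5396
Gamma(1.5396) = 0.8882
Mean = 4064.57 * 0.8882
Mean = 3609.9567

3609.9567


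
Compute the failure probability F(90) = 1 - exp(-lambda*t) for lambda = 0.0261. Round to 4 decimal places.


lambda = 0.0261, t = 90
lambda * t = 2.349
exp(-2.349) = 0.0955
F(t) = 1 - 0.0955
F(t) = 0.9045

0.9045


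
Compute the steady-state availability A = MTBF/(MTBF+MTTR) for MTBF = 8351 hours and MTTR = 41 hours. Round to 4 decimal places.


MTBF = 8351
MTTR = 41
MTBF + MTTR = 8392
A = 8351 / 8392
A = 0.9951

0.9951


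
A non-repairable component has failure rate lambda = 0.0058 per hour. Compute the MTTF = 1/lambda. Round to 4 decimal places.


lambda = 0.0058
MTTF = 1 / 0.0058
MTTF = 172.4138

172.4138


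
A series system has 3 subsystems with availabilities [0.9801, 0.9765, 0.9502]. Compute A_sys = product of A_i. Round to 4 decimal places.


Subsystems: [0.9801, 0.9765, 0.9502]
After subsystem 1 (A=0.9801): product = 0.9801
After subsystem 2 (A=0.9765): product = 0.9571
After subsystem 3 (A=0.9502): product = 0.9094
A_sys = 0.9094

0.9094


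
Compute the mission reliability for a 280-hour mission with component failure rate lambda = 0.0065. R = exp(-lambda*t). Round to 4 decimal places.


lambda = 0.0065
mission_time = 280
lambda * t = 0.0065 * 280 = 1.82
R = exp(-1.82)
R = 0.162

0.162


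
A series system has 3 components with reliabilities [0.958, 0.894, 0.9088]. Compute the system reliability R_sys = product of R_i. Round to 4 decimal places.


Components: [0.958, 0.894, 0.9088]
After component 1 (R=0.958): product = 0.958
After component 2 (R=0.894): product = 0.8565
After component 3 (R=0.9088): product = 0.7783
R_sys = 0.7783

0.7783


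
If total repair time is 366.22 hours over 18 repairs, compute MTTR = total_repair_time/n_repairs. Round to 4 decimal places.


total_repair_time = 366.22
n_repairs = 18
MTTR = 366.22 / 18
MTTR = 20.3456

20.3456


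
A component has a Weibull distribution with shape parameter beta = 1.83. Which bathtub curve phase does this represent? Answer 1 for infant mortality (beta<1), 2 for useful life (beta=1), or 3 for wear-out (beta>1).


beta = 1.83
Compare beta to 1:
beta < 1 => infant mortality (phase 1)
beta = 1 => useful life (phase 2)
beta > 1 => wear-out (phase 3)
Since beta = 1.83, this is wear-out (increasing failure rate)
Phase = 3

3


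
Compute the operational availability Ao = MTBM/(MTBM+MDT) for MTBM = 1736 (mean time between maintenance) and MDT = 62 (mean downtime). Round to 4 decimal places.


MTBM = 1736
MDT = 62
MTBM + MDT = 1798
Ao = 1736 / 1798
Ao = 0.9655

0.9655


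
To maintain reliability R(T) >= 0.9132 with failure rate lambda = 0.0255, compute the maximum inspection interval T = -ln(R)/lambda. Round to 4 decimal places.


R_target = 0.9132
lambda = 0.0255
-ln(0.9132) = 0.0908
T = 0.0908 / 0.0255
T = 3.5608

3.5608


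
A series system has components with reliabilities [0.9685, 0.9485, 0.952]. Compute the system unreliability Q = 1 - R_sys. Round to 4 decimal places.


Components: [0.9685, 0.9485, 0.952]
After component 1: product = 0.9685
After component 2: product = 0.9186
After component 3: product = 0.8745
R_sys = 0.8745
Q = 1 - 0.8745 = 0.1255

0.1255


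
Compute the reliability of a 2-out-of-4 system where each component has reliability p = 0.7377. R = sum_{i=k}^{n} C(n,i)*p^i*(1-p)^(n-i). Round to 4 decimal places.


k = 2, n = 4, p = 0.7377
i=2: C(4,2)=6 * 0.7377^2 * 0.2623^2 = 0.2247
i=3: C(4,3)=4 * 0.7377^3 * 0.2623^1 = 0.4212
i=4: C(4,4)=1 * 0.7377^4 * 0.2623^0 = 0.2962
R = sum of terms = 0.942

0.942


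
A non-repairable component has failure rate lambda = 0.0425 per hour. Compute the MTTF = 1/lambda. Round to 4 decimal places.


lambda = 0.0425
MTTF = 1 / 0.0425
MTTF = 23.5294

23.5294


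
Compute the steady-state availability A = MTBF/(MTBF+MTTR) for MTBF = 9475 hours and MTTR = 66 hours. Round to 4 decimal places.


MTBF = 9475
MTTR = 66
MTBF + MTTR = 9541
A = 9475 / 9541
A = 0.9931

0.9931


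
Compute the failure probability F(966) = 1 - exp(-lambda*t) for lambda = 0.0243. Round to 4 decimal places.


lambda = 0.0243, t = 966
lambda * t = 23.4738
exp(-23.4738) = 0.0
F(t) = 1 - 0.0
F(t) = 1.0

1.0


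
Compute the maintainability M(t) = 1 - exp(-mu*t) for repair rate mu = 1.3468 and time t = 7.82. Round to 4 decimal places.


mu = 1.3468, t = 7.82
mu * t = 1.3468 * 7.82 = 10.532
exp(-10.532) = 0.0
M(t) = 1 - 0.0
M(t) = 1.0

1.0


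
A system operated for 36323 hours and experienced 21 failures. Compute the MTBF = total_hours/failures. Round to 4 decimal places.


total_hours = 36323
failures = 21
MTBF = 36323 / 21
MTBF = 1729.6667

1729.6667


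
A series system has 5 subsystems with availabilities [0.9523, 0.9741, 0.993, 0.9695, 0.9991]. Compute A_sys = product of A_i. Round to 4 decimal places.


Subsystems: [0.9523, 0.9741, 0.993, 0.9695, 0.9991]
After subsystem 1 (A=0.9523): product = 0.9523
After subsystem 2 (A=0.9741): product = 0.9276
After subsystem 3 (A=0.993): product = 0.9211
After subsystem 4 (A=0.9695): product = 0.893
After subsystem 5 (A=0.9991): product = 0.8922
A_sys = 0.8922

0.8922


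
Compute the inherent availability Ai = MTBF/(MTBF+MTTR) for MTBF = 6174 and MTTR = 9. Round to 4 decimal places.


MTBF = 6174
MTTR = 9
MTBF + MTTR = 6183
Ai = 6174 / 6183
Ai = 0.9985

0.9985


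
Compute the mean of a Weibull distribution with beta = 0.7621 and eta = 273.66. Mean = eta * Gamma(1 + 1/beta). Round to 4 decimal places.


beta = 0.7621, eta = 273.66
1/beta = 1.3122
1 + 1/beta = 2.3122
Gamma(2.3122) = 1.1753
Mean = 273.66 * 1.1753
Mean = 321.6341

321.6341


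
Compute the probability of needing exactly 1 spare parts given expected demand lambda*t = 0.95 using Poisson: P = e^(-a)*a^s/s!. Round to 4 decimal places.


a = 0.95, s = 1
e^(-a) = e^(-0.95) = 0.3867
a^s = 0.95^1 = 0.95
s! = 1
P = 0.3867 * 0.95 / 1
P = 0.3674

0.3674


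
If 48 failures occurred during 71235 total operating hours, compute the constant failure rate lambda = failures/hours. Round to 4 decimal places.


failures = 48
total_hours = 71235
lambda = 48 / 71235
lambda = 0.0007

0.0007


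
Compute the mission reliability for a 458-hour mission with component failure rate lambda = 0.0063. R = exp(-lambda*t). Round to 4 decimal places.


lambda = 0.0063
mission_time = 458
lambda * t = 0.0063 * 458 = 2.8854
R = exp(-2.8854)
R = 0.0558

0.0558


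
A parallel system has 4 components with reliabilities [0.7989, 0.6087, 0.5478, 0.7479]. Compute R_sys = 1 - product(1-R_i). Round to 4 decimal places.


Components: [0.7989, 0.6087, 0.5478, 0.7479]
(1 - 0.7989) = 0.2011, running product = 0.2011
(1 - 0.6087) = 0.3913, running product = 0.0787
(1 - 0.5478) = 0.4522, running product = 0.0356
(1 - 0.7479) = 0.2521, running product = 0.009
Product of (1-R_i) = 0.009
R_sys = 1 - 0.009 = 0.991

0.991


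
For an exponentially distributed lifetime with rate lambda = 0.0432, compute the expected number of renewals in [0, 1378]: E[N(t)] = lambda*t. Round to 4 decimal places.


lambda = 0.0432
t = 1378
E[N(t)] = lambda * t
E[N(t)] = 0.0432 * 1378
E[N(t)] = 59.5296

59.5296


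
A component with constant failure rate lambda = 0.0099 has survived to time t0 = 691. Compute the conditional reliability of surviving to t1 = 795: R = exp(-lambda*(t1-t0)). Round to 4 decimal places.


lambda = 0.0099
t0 = 691, t1 = 795
t1 - t0 = 104
lambda * (t1-t0) = 0.0099 * 104 = 1.0296
R = exp(-1.0296)
R = 0.3571

0.3571


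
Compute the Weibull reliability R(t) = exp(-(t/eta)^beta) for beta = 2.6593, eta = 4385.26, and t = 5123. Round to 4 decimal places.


beta = 2.6593, eta = 4385.26, t = 5123
t/eta = 5123 / 4385.26 = 1.1682
(t/eta)^beta = 1.1682^2.6593 = 1.5121
R(t) = exp(-1.5121)
R(t) = 0.2204

0.2204


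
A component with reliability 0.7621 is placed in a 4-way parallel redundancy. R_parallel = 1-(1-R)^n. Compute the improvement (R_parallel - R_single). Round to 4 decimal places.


R_single = 0.7621, n = 4
1 - R_single = 0.2379
(1 - R_single)^n = 0.2379^4 = 0.0032
R_parallel = 1 - 0.0032 = 0.9968
Improvement = 0.9968 - 0.7621
Improvement = 0.2347

0.2347


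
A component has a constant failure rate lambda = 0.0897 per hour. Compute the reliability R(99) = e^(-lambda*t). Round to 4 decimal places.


lambda = 0.0897
t = 99
lambda * t = 8.8803
R(t) = e^(-8.8803)
R(t) = 0.0001

0.0001


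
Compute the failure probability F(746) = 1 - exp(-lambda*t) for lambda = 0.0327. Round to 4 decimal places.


lambda = 0.0327, t = 746
lambda * t = 24.3942
exp(-24.3942) = 0.0
F(t) = 1 - 0.0
F(t) = 1.0

1.0


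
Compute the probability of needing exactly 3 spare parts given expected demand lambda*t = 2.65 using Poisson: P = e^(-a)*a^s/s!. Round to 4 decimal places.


a = 2.65, s = 3
e^(-a) = e^(-2.65) = 0.0707
a^s = 2.65^3 = 18.6096
s! = 6
P = 0.0707 * 18.6096 / 6
P = 0.2191

0.2191


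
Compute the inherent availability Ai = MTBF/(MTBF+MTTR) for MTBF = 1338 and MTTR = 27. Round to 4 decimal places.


MTBF = 1338
MTTR = 27
MTBF + MTTR = 1365
Ai = 1338 / 1365
Ai = 0.9802

0.9802


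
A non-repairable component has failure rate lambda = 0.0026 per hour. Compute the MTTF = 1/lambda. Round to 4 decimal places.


lambda = 0.0026
MTTF = 1 / 0.0026
MTTF = 384.6154

384.6154


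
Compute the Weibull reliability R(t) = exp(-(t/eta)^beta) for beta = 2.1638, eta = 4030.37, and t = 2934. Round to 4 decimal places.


beta = 2.1638, eta = 4030.37, t = 2934
t/eta = 2934 / 4030.37 = 0.728
(t/eta)^beta = 0.728^2.1638 = 0.5031
R(t) = exp(-0.5031)
R(t) = 0.6047

0.6047


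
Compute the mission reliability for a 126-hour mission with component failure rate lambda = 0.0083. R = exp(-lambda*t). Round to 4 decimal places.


lambda = 0.0083
mission_time = 126
lambda * t = 0.0083 * 126 = 1.0458
R = exp(-1.0458)
R = 0.3514

0.3514


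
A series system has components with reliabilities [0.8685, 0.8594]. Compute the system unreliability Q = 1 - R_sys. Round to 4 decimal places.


Components: [0.8685, 0.8594]
After component 1: product = 0.8685
After component 2: product = 0.7464
R_sys = 0.7464
Q = 1 - 0.7464 = 0.2536

0.2536


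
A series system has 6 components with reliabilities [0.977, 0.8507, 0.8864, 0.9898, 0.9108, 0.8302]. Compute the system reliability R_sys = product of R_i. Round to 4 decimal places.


Components: [0.977, 0.8507, 0.8864, 0.9898, 0.9108, 0.8302]
After component 1 (R=0.977): product = 0.977
After component 2 (R=0.8507): product = 0.8311
After component 3 (R=0.8864): product = 0.7367
After component 4 (R=0.9898): product = 0.7292
After component 5 (R=0.9108): product = 0.6642
After component 6 (R=0.8302): product = 0.5514
R_sys = 0.5514

0.5514


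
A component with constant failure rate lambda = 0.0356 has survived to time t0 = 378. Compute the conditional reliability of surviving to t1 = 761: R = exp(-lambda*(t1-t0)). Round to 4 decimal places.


lambda = 0.0356
t0 = 378, t1 = 761
t1 - t0 = 383
lambda * (t1-t0) = 0.0356 * 383 = 13.6348
R = exp(-13.6348)
R = 0.0

0.0


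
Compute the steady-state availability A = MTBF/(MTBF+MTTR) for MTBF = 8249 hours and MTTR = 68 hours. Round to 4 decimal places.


MTBF = 8249
MTTR = 68
MTBF + MTTR = 8317
A = 8249 / 8317
A = 0.9918

0.9918


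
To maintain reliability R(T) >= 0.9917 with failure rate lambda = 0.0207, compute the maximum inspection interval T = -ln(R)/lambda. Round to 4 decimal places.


R_target = 0.9917
lambda = 0.0207
-ln(0.9917) = 0.0083
T = 0.0083 / 0.0207
T = 0.4026

0.4026


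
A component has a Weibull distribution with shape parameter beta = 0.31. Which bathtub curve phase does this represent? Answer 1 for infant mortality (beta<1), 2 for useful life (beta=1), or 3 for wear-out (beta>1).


beta = 0.31
Compare beta to 1:
beta < 1 => infant mortality (phase 1)
beta = 1 => useful life (phase 2)
beta > 1 => wear-out (phase 3)
Since beta = 0.31, this is infant mortality (decreasing failure rate)
Phase = 1

1


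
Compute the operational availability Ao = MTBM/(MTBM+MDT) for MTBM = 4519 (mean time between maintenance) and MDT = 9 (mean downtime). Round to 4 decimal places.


MTBM = 4519
MDT = 9
MTBM + MDT = 4528
Ao = 4519 / 4528
Ao = 0.998

0.998


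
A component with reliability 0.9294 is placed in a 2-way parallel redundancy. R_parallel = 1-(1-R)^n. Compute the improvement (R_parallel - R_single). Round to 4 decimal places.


R_single = 0.9294, n = 2
1 - R_single = 0.0706
(1 - R_single)^n = 0.0706^2 = 0.005
R_parallel = 1 - 0.005 = 0.995
Improvement = 0.995 - 0.9294
Improvement = 0.0656

0.0656


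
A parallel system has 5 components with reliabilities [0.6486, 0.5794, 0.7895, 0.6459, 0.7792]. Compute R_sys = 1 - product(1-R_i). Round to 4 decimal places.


Components: [0.6486, 0.5794, 0.7895, 0.6459, 0.7792]
(1 - 0.6486) = 0.3514, running product = 0.3514
(1 - 0.5794) = 0.4206, running product = 0.1478
(1 - 0.7895) = 0.2105, running product = 0.0311
(1 - 0.6459) = 0.3541, running product = 0.011
(1 - 0.7792) = 0.2208, running product = 0.0024
Product of (1-R_i) = 0.0024
R_sys = 1 - 0.0024 = 0.9976

0.9976


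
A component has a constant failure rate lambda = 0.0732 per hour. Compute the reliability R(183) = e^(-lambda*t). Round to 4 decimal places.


lambda = 0.0732
t = 183
lambda * t = 13.3956
R(t) = e^(-13.3956)
R(t) = 0.0

0.0


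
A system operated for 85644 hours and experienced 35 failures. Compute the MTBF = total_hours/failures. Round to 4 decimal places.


total_hours = 85644
failures = 35
MTBF = 85644 / 35
MTBF = 2446.9714

2446.9714


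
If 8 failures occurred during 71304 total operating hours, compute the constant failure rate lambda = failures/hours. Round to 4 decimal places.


failures = 8
total_hours = 71304
lambda = 8 / 71304
lambda = 0.0001

0.0001


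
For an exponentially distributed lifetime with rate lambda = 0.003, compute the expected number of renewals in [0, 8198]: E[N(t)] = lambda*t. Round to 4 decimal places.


lambda = 0.003
t = 8198
E[N(t)] = lambda * t
E[N(t)] = 0.003 * 8198
E[N(t)] = 24.594

24.594


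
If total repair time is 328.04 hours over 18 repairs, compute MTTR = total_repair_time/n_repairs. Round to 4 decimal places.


total_repair_time = 328.04
n_repairs = 18
MTTR = 328.04 / 18
MTTR = 18.2244

18.2244


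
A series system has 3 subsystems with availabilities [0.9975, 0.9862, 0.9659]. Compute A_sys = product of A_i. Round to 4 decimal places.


Subsystems: [0.9975, 0.9862, 0.9659]
After subsystem 1 (A=0.9975): product = 0.9975
After subsystem 2 (A=0.9862): product = 0.9837
After subsystem 3 (A=0.9659): product = 0.9502
A_sys = 0.9502

0.9502


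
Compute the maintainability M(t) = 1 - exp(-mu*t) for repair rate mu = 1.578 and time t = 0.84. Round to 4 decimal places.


mu = 1.578, t = 0.84
mu * t = 1.578 * 0.84 = 1.3255
exp(-1.3255) = 0.2657
M(t) = 1 - 0.2657
M(t) = 0.7343

0.7343


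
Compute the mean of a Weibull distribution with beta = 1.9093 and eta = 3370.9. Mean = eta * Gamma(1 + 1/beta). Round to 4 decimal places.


beta = 1.9093, eta = 3370.9
1/beta = 0.5238
1 + 1/beta = 1.5238
Gamma(1.5238) = 0.8872
Mean = 3370.9 * 0.8872
Mean = 2990.7557

2990.7557


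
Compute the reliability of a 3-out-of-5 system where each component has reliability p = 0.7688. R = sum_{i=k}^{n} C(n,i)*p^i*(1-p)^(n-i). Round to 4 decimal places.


k = 3, n = 5, p = 0.7688
i=3: C(5,3)=10 * 0.7688^3 * 0.2312^2 = 0.2429
i=4: C(5,4)=5 * 0.7688^4 * 0.2312^1 = 0.4038
i=5: C(5,5)=1 * 0.7688^5 * 0.2312^0 = 0.2686
R = sum of terms = 0.9153

0.9153


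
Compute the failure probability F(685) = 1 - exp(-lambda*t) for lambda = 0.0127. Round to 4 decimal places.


lambda = 0.0127, t = 685
lambda * t = 8.6995
exp(-8.6995) = 0.0002
F(t) = 1 - 0.0002
F(t) = 0.9998

0.9998


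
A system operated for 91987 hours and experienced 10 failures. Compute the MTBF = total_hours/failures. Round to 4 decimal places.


total_hours = 91987
failures = 10
MTBF = 91987 / 10
MTBF = 9198.7

9198.7


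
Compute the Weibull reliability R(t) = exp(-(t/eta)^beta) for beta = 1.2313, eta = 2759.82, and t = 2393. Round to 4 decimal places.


beta = 1.2313, eta = 2759.82, t = 2393
t/eta = 2393 / 2759.82 = 0.8671
(t/eta)^beta = 0.8671^1.2313 = 0.8389
R(t) = exp(-0.8389)
R(t) = 0.4322

0.4322


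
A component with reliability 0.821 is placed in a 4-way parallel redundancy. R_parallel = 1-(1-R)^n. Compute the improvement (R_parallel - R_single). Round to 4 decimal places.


R_single = 0.821, n = 4
1 - R_single = 0.179
(1 - R_single)^n = 0.179^4 = 0.001
R_parallel = 1 - 0.001 = 0.999
Improvement = 0.999 - 0.821
Improvement = 0.178

0.178


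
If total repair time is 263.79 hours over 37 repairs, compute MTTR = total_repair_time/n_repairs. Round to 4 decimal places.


total_repair_time = 263.79
n_repairs = 37
MTTR = 263.79 / 37
MTTR = 7.1295

7.1295


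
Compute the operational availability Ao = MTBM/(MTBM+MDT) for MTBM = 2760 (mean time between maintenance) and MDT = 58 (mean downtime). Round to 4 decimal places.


MTBM = 2760
MDT = 58
MTBM + MDT = 2818
Ao = 2760 / 2818
Ao = 0.9794

0.9794


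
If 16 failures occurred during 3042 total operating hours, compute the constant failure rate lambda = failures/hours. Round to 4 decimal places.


failures = 16
total_hours = 3042
lambda = 16 / 3042
lambda = 0.0053

0.0053


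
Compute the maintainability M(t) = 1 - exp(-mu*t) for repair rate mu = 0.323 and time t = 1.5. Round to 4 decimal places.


mu = 0.323, t = 1.5
mu * t = 0.323 * 1.5 = 0.4845
exp(-0.4845) = 0.616
M(t) = 1 - 0.616
M(t) = 0.384

0.384


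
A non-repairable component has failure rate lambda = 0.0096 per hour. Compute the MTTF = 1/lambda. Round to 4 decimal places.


lambda = 0.0096
MTTF = 1 / 0.0096
MTTF = 104.1667

104.1667


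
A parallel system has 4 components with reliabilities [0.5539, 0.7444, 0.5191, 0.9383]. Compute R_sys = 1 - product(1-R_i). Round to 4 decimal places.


Components: [0.5539, 0.7444, 0.5191, 0.9383]
(1 - 0.5539) = 0.4461, running product = 0.4461
(1 - 0.7444) = 0.2556, running product = 0.114
(1 - 0.5191) = 0.4809, running product = 0.0548
(1 - 0.9383) = 0.0617, running product = 0.0034
Product of (1-R_i) = 0.0034
R_sys = 1 - 0.0034 = 0.9966

0.9966
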